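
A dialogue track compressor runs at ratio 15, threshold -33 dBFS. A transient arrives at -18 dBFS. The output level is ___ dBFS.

-32 dBFS

The input is 15 dB above the -33 dBFS threshold.
15:1 compression reduces that to 15/15 = 1 dB over.
That puts the output at -32 dBFS.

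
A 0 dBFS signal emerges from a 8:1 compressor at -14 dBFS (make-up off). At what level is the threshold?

-16 dBFS

Gain reduction = 0 − (-14) = 14 dB; output overshoot = GR / (R − 1) = 14 / 7 = 2 dB.
Threshold = output − output overshoot = -14 − 2 = -16 dBFS.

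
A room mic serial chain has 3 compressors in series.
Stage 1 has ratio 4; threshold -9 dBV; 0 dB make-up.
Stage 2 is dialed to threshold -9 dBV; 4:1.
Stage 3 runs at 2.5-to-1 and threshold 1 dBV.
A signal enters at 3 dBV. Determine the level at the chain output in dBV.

Stage 1: 12 dB above -9 dBV, reduced 4:1 to 3 dB above → -6 dBV.
Stage 2: 3 dB above -9 dBV, reduced 4:1 to 0.75 dB above → -8.25 dBV.
Stage 3: -8.25 dBV ≤ 1 dBV, so stage 3 doesn't engage; output -8.25 dBV.

-8.25 dBV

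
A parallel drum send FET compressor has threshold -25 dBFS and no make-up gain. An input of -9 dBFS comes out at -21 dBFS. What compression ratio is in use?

4:1

Input overshoot = -9 − (-25) = 16 dB; output overshoot = -21 − (-25) = 4 dB.
Ratio = 16 / 4 = 4.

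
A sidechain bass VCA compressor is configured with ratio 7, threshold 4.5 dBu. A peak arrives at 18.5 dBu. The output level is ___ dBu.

Overshoot: 18.5 − 4.5 = 14 dB.
At 7:1 the overshoot is divided by 7, leaving 2 dB above threshold.
So the level is 4.5 + 2 = 6.5 dBu.

6.5 dBu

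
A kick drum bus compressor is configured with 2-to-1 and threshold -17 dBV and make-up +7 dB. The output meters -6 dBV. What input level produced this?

Before make-up, the level was -6 − 7 = -13 dBV.
That's 4 dB above the -17 dBV threshold.
Before 2:1 compression the overshoot was 4 × 2 = 8 dB, so input = -17 + 8 = -9 dBV.

-9 dBV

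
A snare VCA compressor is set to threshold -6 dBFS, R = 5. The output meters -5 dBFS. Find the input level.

-1 dBFS

The compressed level sits -5 − (-6) = 1 dB over threshold.
Before 5:1 compression the overshoot was 1 × 5 = 5 dB, so input = -6 + 5 = -1 dBFS.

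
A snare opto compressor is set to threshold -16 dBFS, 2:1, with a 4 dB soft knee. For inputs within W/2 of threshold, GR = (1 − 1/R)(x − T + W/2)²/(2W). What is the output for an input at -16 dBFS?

x − T + W/2 = -16 − (-16) + 2 = 2.
GR = (1 − 1/2) × 2² / 8 = 0.5 × 4 / 8 = 0.25 dB.
Output = -16 − 0.25 = -16.25 dBFS.

-16.25 dBFS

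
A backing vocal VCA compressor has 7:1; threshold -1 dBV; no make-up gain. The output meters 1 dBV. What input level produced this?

That's 2 dB above the -1 dBV threshold.
Input overshoot = R × output overshoot = 14 dB → input = -1 + 14 = 13 dBV.

13 dBV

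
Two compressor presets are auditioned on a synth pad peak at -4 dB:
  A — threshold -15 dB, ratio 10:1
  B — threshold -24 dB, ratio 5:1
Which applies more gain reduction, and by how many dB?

B, by 6.1 dB

A: GR = 11 − 11/10 = 9.9 dB.
B: GR = 20 − 20/5 = 16 dB.
B reduces 6.1 dB more.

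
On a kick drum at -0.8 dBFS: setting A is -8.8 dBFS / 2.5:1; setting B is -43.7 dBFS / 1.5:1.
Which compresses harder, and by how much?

B, by 9.5 dB

A: overshoot 8 dB → output overshoot 3.2 dB → GR 4.8 dB.
B: overshoot 42.9 dB → output overshoot 28.6 dB → GR 14.3 dB.
B applies 9.5 dB more gain reduction.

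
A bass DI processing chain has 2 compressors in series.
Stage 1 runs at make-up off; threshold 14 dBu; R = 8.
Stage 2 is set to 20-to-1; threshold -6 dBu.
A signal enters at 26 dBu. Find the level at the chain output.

Stage 1: overshoot 12 dB → 12/8 = 1.5 dB → 15.5 dBu.
Stage 2: overshoot 21.5 dB → 21.5/20 = 1.075 dB → -4.925 dBu.

-4.925 dBu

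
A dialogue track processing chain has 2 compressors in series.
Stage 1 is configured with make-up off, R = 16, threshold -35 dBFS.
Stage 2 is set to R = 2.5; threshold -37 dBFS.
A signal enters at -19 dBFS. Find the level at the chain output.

-35.8 dBFS

Stage 1: overshoot 16 dB → 16/16 = 1 dB → -34 dBFS.
Stage 2: overshoot 3 dB → 3/2.5 = 1.2 dB → -35.8 dBFS.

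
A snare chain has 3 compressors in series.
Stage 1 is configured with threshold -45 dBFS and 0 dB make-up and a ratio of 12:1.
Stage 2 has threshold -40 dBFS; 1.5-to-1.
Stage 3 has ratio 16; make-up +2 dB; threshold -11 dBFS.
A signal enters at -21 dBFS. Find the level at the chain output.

-41 dBFS

Stage 1: 24 dB above -45 dBFS, reduced 12:1 to 2 dB above → -43 dBFS.
Stage 2: -43 dBFS ≤ -40 dBFS, so stage 2 doesn't engage; output -43 dBFS.
Stage 3: -43 dBFS is at or below the -11 dBFS threshold — no compression; make-up brings it to -41 dBFS.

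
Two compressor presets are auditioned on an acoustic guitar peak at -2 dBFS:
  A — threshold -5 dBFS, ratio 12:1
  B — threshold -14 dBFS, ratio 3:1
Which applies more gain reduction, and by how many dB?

B, by 5.25 dB

A: GR = 3 − 3/12 = 2.75 dB.
B: GR = 12 − 12/3 = 8 dB.
B reduces 5.25 dB more.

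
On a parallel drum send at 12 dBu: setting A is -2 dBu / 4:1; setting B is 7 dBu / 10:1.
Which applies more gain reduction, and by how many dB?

A: GR = 14 − 14/4 = 10.5 dB.
B: GR = 5 − 5/10 = 4.5 dB.
A reduces 6 dB more.

A, by 6 dB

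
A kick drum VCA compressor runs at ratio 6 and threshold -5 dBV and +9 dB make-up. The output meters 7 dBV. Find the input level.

Remove make-up: 7 − 9 = -2 dBV.
Post-compression overshoot = -2 − (-5) = 3 dB.
Input overshoot = R × output overshoot = 18 dB → input = -5 + 18 = 13 dBV.

13 dBV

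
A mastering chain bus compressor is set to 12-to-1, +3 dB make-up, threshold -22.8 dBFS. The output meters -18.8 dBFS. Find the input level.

Stripping the +3 dB make-up gives -21.8 dBFS at the gain stage.
The compressed level sits -21.8 − (-22.8) = 1 dB over threshold.
Before 12:1 compression the overshoot was 1 × 12 = 12 dB, so input = -22.8 + 12 = -10.8 dBFS.

-10.8 dBFS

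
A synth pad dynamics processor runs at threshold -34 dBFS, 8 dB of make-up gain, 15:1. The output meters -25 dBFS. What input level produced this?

-19 dBFS

Before make-up, the level was -25 − 8 = -33 dBFS.
Post-compression overshoot = -33 − (-34) = 1 dB.
Input overshoot = R × output overshoot = 15 dB → input = -34 + 15 = -19 dBFS.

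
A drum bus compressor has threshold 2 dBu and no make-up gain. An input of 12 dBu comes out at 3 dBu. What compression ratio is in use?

Input overshoot = 12 − 2 = 10 dB; output overshoot = 3 − 2 = 1 dB.
Ratio = 10 / 1 = 10.

10:1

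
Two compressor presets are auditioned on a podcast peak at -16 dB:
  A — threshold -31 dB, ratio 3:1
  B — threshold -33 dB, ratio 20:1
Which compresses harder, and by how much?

B, by 6.15 dB

A: overshoot 15 dB → output overshoot 5 dB → GR 10 dB.
B: overshoot 17 dB → output overshoot 0.85 dB → GR 16.15 dB.
B reduces 6.15 dB more.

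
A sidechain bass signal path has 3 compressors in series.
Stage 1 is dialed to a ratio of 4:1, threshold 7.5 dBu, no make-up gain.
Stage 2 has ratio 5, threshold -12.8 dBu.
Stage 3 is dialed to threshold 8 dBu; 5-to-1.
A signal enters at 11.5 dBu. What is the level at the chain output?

Stage 1: overshoot 4 dB → 4/4 = 1 dB → 8.5 dBu.
Stage 2: 8.5 dBu is 21.3 dB over -12.8 dBu; at 5:1 that becomes 4.26 dB over, giving -8.54 dBu.
Stage 3: -8.54 dBu ≤ 8 dBu, so stage 3 doesn't engage; output -8.54 dBu.

-8.54 dBu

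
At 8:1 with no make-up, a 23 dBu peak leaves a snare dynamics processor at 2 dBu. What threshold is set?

Let T be the threshold. Output overshoot = (input overshoot)/R, so 2 − T = (23 − T)/8.
8·(2 − T) = 23 − T → 7·T = 16 − 23 = -7.
T = -7/7 = -1 dBu.

-1 dBu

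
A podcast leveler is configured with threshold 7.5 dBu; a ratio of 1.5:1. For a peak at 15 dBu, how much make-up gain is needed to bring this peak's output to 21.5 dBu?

9 dB

Without make-up, output = threshold + overshoot/1.5 = 7.5 + 5 = 12.5 dBu.
Gap to target: 9 dB.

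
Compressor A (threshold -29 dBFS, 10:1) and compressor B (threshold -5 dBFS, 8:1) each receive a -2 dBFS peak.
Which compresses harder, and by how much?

A, by 21.675 dB

A: GR = 27 − 27/10 = 24.3 dB.
B: GR = 3 − 3/8 = 2.625 dB.
A reduces 21.675 dB more.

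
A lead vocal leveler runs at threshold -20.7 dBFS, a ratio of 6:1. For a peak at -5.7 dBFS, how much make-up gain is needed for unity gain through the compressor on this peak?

The peak compresses to -20.7 + 15/6 = -18.2 dBFS.
To reach -5.7 dBFS requires -5.7 − (-18.2) = 12.5 dB of make-up.

12.5 dB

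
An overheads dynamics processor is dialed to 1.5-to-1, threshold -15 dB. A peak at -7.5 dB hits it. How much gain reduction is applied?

The signal is 7.5 dB above threshold.
A 1.5:1 ratio leaves 5 dB of that excess.
GR = overshoot in − overshoot out = 7.5 − 5 = 2.5 dB.

2.5 dB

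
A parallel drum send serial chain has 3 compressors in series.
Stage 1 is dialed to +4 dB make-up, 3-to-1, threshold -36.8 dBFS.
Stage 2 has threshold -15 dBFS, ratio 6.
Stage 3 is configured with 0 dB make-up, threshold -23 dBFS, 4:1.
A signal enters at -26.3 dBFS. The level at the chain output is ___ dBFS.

-29.3 dBFS

Stage 1: 10.5 dB above -36.8 dBFS, reduced 3:1 to 3.5 dB above → -33.3 dBFS; +4 dB make-up → -29.3 dBFS.
Stage 2: -29.3 dBFS is at or below the -15 dBFS threshold — no compression; output -29.3 dBFS.
Stage 3: -29.3 dBFS ≤ -23 dBFS, so stage 3 doesn't engage; output -29.3 dBFS.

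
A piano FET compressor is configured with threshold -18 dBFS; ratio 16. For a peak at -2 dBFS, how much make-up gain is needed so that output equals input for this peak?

Overshoot 16 dB → 16/16 = 1 dB after compression, so the compressed level is -18 + 1 = -17 dBFS.
Make-up = target − compressed = -2 − (-17) = 15 dB.

15 dB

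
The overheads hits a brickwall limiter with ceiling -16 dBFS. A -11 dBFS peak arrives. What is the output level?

A brickwall limiter is an ∞:1 compressor: any input above the ceiling is clamped to -16 dBFS.

-16 dBFS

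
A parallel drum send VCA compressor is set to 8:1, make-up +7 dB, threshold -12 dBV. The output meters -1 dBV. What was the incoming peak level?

Stripping the +7 dB make-up gives -8 dBV at the gain stage.
Post-compression overshoot = -8 − (-12) = 4 dB.
Input overshoot = R × output overshoot = 32 dB → input = -12 + 32 = 20 dBV.

20 dBV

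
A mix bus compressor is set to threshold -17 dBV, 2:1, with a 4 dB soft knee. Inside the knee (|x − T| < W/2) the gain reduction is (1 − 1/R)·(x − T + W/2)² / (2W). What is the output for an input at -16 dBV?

x − T + W/2 = -16 − (-17) + 2 = 3.
GR = (1 − 1/2) × 3² / 8 = 0.5 × 9 / 8 = 0.5625 dB.
Output = -16 − 0.5625 = -16.5625 dBV.

-16.5625 dBV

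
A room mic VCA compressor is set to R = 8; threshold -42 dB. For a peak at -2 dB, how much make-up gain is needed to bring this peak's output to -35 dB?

The peak compresses to -42 + 40/8 = -37 dB.
To reach -35 dB requires -35 − (-37) = 2 dB of make-up.

2 dB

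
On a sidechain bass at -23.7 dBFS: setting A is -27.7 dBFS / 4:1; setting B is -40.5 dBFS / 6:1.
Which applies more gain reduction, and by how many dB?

B, by 11 dB

A: overshoot 4 dB → output overshoot 1 dB → GR 3 dB.
B: overshoot 16.8 dB → output overshoot 2.8 dB → GR 14 dB.
B applies 11 dB more gain reduction.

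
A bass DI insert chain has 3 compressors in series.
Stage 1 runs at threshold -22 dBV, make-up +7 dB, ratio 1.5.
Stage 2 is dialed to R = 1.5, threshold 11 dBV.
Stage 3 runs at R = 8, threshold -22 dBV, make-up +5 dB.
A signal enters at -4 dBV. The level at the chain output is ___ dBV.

Stage 1: 18 dB above -22 dBV, reduced 1.5:1 to 12 dB above → -10 dBV; +7 dB make-up → -3 dBV.
Stage 2: -3 dBV is at or below the 11 dBV threshold — no compression; output -3 dBV.
Stage 3: -3 dBV is 19 dB over -22 dBV; at 8:1 that becomes 2.375 dB over, giving -19.625 dBV; +5 dB make-up → -14.625 dBV.

-14.625 dBV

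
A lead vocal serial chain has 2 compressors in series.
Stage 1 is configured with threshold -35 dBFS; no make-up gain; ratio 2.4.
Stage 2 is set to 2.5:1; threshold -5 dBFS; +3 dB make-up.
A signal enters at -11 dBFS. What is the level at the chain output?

-22 dBFS

Stage 1: overshoot 24 dB → 24/2.4 = 10 dB → -25 dBFS.
Stage 2: below threshold (-25 ≤ -5); passes unchanged; make-up brings it to -22 dBFS.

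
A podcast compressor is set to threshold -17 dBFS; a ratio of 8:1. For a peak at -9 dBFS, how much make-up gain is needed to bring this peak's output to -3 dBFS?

13 dB

Overshoot 8 dB → 8/8 = 1 dB after compression, so the compressed level is -17 + 1 = -16 dBFS.
Make-up = target − compressed = -3 − (-16) = 13 dB.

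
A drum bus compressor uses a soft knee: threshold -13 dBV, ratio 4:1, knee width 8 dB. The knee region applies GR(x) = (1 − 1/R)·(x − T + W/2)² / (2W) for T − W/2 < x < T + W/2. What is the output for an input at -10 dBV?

x − T + W/2 = -10 − (-13) + 4 = 7.
GR = (1 − 1/4) × 7² / 16 = 0.75 × 49 / 16 = 2.296875 dB.
Output = -10 − 2.296875 = -12.296875 dBV.

-12.296875 dBV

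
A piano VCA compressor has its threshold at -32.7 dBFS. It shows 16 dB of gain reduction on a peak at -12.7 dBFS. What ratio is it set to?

Input overshoot = -12.7 − (-32.7) = 20 dB.
Output overshoot = 20 − 16 = 4 dB.
Ratio = input overshoot / output overshoot = 20 / 4 = 5.

5:1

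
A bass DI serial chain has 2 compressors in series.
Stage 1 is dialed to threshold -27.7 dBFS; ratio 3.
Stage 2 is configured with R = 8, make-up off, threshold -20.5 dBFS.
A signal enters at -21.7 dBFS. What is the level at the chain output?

Stage 1: overshoot 6 dB → 6/3 = 2 dB → -25.7 dBFS.
Stage 2: -25.7 dBFS is at or below the -20.5 dBFS threshold — no compression; output -25.7 dBFS.

-25.7 dBFS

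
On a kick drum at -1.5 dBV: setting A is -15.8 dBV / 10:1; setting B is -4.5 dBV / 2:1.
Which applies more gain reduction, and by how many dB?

A: overshoot 14.3 dB → output overshoot 1.43 dB → GR 12.87 dB.
B: overshoot 3 dB → output overshoot 1.5 dB → GR 1.5 dB.
A reduces 11.37 dB more.

A, by 11.37 dB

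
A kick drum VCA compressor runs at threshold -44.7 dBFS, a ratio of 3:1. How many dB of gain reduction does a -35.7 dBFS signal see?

-35.7 dBFS exceeds the threshold by 9 dB.
After 3:1 compression the overshoot becomes 9/3 = 3 dB.
So the signal is attenuated by 9 − 3 = 6 dB.

6 dB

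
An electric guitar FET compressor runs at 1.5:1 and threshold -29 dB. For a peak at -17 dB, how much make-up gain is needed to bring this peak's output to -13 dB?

8 dB

The peak compresses to -29 + 12/1.5 = -21 dB.
To reach -13 dB requires -13 − (-21) = 8 dB of make-up.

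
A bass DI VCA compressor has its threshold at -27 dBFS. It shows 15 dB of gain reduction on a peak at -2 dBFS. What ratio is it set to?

Input overshoot = -2 − (-27) = 25 dB.
Output overshoot = 25 − 15 = 10 dB.
Ratio = input overshoot / output overshoot = 25 / 10 = 2.5.

2.5:1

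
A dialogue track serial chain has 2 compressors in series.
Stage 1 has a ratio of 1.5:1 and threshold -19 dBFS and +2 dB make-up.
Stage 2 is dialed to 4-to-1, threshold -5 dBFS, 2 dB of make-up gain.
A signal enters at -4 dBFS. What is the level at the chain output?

Stage 1: -4 dBFS is 15 dB over -19 dBFS; at 1.5:1 that becomes 10 dB over, giving -9 dBFS; +2 dB make-up → -7 dBFS.
Stage 2: -7 dBFS is at or below the -5 dBFS threshold — no compression; make-up brings it to -5 dBFS.

-5 dBFS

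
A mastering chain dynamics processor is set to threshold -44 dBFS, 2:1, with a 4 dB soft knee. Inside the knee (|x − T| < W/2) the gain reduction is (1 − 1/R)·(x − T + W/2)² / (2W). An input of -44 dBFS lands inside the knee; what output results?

x − T + W/2 = -44 − (-44) + 2 = 2.
GR = (1 − 1/2) × 2² / 8 = 0.5 × 4 / 8 = 0.25 dB.
Output = -44 − 0.25 = -44.25 dBFS.

-44.25 dBFS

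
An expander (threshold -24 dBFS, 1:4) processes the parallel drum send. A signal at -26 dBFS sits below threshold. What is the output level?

Below threshold, a 1:4 expander applies gain = (4−1)×(T − x) of attenuation.
(4−1) × 2 = 6 dB, so output = -26 − 6 = -32 dBFS.

-32 dBFS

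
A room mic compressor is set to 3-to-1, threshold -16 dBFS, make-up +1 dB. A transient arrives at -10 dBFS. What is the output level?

The input is 6 dB above the -16 dBFS threshold.
At 3:1 the overshoot is divided by 3, leaving 2 dB above threshold.
That puts the output at -14 dBFS; make-up adds 1 dB, giving -13 dBFS.

-13 dBFS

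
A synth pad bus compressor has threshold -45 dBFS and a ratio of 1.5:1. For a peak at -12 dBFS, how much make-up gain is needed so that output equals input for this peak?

11 dB

The peak compresses to -45 + 33/1.5 = -23 dBFS.
To reach -12 dBFS requires -12 − (-23) = 11 dB of make-up.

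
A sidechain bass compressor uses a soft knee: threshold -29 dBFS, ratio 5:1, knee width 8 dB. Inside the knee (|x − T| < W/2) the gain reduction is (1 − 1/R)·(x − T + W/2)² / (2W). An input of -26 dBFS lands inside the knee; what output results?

-28.45 dBFS

x − T + W/2 = -26 − (-29) + 4 = 7.
GR = (1 − 1/5) × 7² / 16 = 0.8 × 49 / 16 = 2.45 dB.
Output = -26 − 2.45 = -28.45 dBFS.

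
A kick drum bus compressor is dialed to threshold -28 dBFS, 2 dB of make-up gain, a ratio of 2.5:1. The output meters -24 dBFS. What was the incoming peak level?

-23 dBFS

Remove make-up: -24 − 2 = -26 dBFS.
The compressed level sits -26 − (-28) = 2 dB over threshold.
Input overshoot = R × output overshoot = 5 dB → input = -28 + 5 = -23 dBFS.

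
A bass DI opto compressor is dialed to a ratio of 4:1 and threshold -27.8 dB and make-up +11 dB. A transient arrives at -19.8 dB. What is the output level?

-19.8 dB sits 8 dB over threshold.
The 8 dB excess becomes 2 dB after 4:1 reduction.
So the level is -27.8 + 2 = -25.8 dB; make-up adds 11 dB, giving -14.8 dB.

-14.8 dB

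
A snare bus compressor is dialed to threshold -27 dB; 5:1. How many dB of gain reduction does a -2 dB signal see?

20 dB

The signal is 25 dB above threshold.
A 5:1 ratio leaves 5 dB of that excess.
Gain reduction = 25 − 5 = 20 dB.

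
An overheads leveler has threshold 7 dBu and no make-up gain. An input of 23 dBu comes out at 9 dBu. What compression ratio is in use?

8:1

Input overshoot = 23 − 7 = 16 dB; output overshoot = 9 − 7 = 2 dB.
Ratio = 16 / 2 = 8.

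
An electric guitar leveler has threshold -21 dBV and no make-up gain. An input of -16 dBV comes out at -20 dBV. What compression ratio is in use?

5:1

Input overshoot = -16 − (-21) = 5 dB; output overshoot = -20 − (-21) = 1 dB.
Ratio = 5 / 1 = 5.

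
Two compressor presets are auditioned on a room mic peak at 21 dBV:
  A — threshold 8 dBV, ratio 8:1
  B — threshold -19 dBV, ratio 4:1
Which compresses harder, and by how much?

B, by 18.625 dB

A: 13 dB over, compressed to 1.625 dB over, so 11.375 dB of GR.
B: 40 dB over, compressed to 10 dB over, so 30 dB of GR.
Difference: 18.625 dB in favour of B.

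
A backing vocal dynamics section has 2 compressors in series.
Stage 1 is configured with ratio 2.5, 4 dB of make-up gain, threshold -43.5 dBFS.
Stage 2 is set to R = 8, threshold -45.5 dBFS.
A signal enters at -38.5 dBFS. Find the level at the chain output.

Stage 1: -38.5 dBFS is 5 dB over -43.5 dBFS; at 2.5:1 that becomes 2 dB over, giving -41.5 dBFS; +4 dB make-up → -37.5 dBFS.
Stage 2: -37.5 dBFS is 8 dB over -45.5 dBFS; at 8:1 that becomes 1 dB over, giving -44.5 dBFS.

-44.5 dBFS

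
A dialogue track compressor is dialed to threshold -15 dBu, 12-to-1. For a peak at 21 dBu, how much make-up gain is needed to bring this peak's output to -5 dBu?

The peak compresses to -15 + 36/12 = -12 dBu.
To reach -5 dBu requires -5 − (-12) = 7 dB of make-up.

7 dB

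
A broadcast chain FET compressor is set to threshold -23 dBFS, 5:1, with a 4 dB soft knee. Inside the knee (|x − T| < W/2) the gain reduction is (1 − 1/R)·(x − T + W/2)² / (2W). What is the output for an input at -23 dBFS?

-23.4 dBFS

x − T + W/2 = -23 − (-23) + 2 = 2.
GR = (1 − 1/5) × 2² / 8 = 0.8 × 4 / 8 = 0.4 dB.
Output = -23 − 0.4 = -23.4 dBFS.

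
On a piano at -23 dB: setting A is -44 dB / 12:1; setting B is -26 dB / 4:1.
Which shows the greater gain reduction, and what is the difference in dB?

A, by 17 dB

A: 21 dB over, compressed to 1.75 dB over, so 19.25 dB of GR.
B: 3 dB over, compressed to 0.75 dB over, so 2.25 dB of GR.
Difference: 17 dB in favour of A.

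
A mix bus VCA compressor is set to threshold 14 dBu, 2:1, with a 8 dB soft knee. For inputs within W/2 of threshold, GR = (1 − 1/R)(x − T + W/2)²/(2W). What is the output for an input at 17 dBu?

x − T + W/2 = 17 − 14 + 4 = 7.
GR = (1 − 1/2) × 7² / 16 = 0.5 × 49 / 16 = 1.53125 dB.
Output = 17 − 1.53125 = 15.46875 dBu.

15.46875 dBu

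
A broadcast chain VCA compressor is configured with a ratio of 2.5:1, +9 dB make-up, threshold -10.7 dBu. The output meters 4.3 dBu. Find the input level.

4.3 dBu

Before make-up, the level was 4.3 − 9 = -4.7 dBu.
The compressed level sits -4.7 − (-10.7) = 6 dB over threshold.
Before 2.5:1 compression the overshoot was 6 × 2.5 = 15 dB, so input = -10.7 + 15 = 4.3 dBu.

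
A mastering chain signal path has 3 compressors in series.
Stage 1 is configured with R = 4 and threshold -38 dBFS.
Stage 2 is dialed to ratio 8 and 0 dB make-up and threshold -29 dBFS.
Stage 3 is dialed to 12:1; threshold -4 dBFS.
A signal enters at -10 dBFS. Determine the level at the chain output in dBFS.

-31 dBFS

Stage 1: overshoot 28 dB → 28/4 = 7 dB → -31 dBFS.
Stage 2: -31 dBFS is at or below the -29 dBFS threshold — no compression; output -31 dBFS.
Stage 3: -31 dBFS is at or below the -4 dBFS threshold — no compression; output -31 dBFS.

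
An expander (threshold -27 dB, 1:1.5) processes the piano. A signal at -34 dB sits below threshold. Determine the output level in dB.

-37.5 dB

Below threshold, a 1:1.5 expander applies gain = (1.5−1)×(T − x) of attenuation.
(1.5−1) × 7 = 3.5 dB, so output = -34 − 3.5 = -37.5 dB.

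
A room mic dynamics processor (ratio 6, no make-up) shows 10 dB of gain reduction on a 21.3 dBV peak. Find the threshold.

9.3 dBV

Gain reduction = 21.3 − 11.3 = 10 dB; output overshoot = GR / (R − 1) = 10 / 5 = 2 dB.
Threshold = output − output overshoot = 11.3 − 2 = 9.3 dBV.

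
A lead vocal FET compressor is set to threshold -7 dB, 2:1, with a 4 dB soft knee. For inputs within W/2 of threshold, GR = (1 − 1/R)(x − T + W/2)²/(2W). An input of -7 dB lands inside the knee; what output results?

-7.25 dB

x − T + W/2 = -7 − (-7) + 2 = 2.
GR = (1 − 1/2) × 2² / 8 = 0.5 × 4 / 8 = 0.25 dB.
Output = -7 − 0.25 = -7.25 dB.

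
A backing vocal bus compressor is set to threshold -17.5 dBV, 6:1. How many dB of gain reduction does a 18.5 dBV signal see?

30 dB

The signal is 36 dB above threshold.
At 6:1, output sits 36/6 = 6 dB above threshold.
Gain reduction = 36 − 6 = 30 dB.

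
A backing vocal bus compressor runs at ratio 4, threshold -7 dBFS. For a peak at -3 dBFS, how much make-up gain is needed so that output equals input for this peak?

3 dB

Without make-up, output = threshold + overshoot/4 = -7 + 1 = -6 dBFS.
Gap to target: 3 dB.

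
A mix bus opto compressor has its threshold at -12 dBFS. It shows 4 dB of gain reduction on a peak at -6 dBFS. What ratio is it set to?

3:1

Input overshoot = -6 − (-12) = 6 dB.
Output overshoot = 6 − 4 = 2 dB.
Ratio = input overshoot / output overshoot = 6 / 2 = 3.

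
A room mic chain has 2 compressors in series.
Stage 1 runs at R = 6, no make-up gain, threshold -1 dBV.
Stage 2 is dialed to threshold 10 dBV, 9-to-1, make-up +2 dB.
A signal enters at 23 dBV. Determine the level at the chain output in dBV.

5 dBV

Stage 1: 23 dBV is 24 dB over -1 dBV; at 6:1 that becomes 4 dB over, giving 3 dBV.
Stage 2: 3 dBV is at or below the 10 dBV threshold — no compression; make-up brings it to 5 dBV.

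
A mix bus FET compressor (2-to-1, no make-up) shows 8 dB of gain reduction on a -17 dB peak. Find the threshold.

Gain reduction = -17 − (-25) = 8 dB; output overshoot = GR / (R − 1) = 8 / 1 = 8 dB.
Threshold = output − output overshoot = -25 − 8 = -33 dB.

-33 dB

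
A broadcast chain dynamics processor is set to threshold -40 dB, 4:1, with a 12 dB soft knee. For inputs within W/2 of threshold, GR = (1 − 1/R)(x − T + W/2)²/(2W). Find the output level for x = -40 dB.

-41.125 dB

x − T + W/2 = -40 − (-40) + 6 = 6.
GR = (1 − 1/4) × 6² / 24 = 0.75 × 36 / 24 = 1.125 dB.
Output = -40 − 1.125 = -41.125 dB.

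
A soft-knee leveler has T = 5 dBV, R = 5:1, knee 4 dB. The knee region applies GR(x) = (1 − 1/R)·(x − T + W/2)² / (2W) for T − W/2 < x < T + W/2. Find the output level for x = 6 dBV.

x − T + W/2 = 6 − 5 + 2 = 3.
GR = (1 − 1/5) × 3² / 8 = 0.8 × 9 / 8 = 0.9 dB.
Output = 6 − 0.9 = 5.1 dBV.

5.1 dBV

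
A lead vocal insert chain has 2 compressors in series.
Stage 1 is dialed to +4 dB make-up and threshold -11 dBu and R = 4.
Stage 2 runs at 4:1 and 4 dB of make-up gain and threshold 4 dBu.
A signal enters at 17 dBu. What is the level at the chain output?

Stage 1: 17 dBu is 28 dB over -11 dBu; at 4:1 that becomes 7 dB over, giving -4 dBu; +4 dB make-up → 0 dBu.
Stage 2: 0 dBu ≤ 4 dBu, so stage 2 doesn't engage; make-up brings it to 4 dBu.

4 dBu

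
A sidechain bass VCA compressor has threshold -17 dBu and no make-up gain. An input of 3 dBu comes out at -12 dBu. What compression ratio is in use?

Input overshoot = 3 − (-17) = 20 dB; output overshoot = -12 − (-17) = 5 dB.
Ratio = 20 / 5 = 4.

4:1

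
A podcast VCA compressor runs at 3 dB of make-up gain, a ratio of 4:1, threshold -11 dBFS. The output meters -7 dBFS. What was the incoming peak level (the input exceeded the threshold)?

Remove make-up: -7 − 3 = -10 dBFS.
Post-compression overshoot = -10 − (-11) = 1 dB.
Undo the ratio: input overshoot = 1 × 4 = 4 dB, giving input = -7 dBFS.

-7 dBFS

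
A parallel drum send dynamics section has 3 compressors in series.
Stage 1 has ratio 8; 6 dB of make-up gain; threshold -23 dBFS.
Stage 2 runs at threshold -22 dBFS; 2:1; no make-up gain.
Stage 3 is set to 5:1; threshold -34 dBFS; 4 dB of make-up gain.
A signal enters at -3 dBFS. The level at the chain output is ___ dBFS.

Stage 1: 20 dB above -23 dBFS, reduced 8:1 to 2.5 dB above → -20.5 dBFS; +6 dB make-up → -14.5 dBFS.
Stage 2: -14.5 dBFS is 7.5 dB over -22 dBFS; at 2:1 that becomes 3.75 dB over, giving -18.25 dBFS.
Stage 3: overshoot 15.75 dB → 15.75/5 = 3.15 dB → -30.85 dBFS; +4 dB make-up → -26.85 dBFS.

-26.85 dBFS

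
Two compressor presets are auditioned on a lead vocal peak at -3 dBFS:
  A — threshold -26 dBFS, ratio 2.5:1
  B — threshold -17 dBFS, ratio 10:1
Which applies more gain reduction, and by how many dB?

A: 23 dB over, compressed to 9.2 dB over, so 13.8 dB of GR.
B: 14 dB over, compressed to 1.4 dB over, so 12.6 dB of GR.
A reduces 1.2 dB more.

A, by 1.2 dB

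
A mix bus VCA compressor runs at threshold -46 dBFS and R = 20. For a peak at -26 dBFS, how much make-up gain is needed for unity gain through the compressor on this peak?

19 dB

Without make-up, output = threshold + overshoot/20 = -46 + 1 = -45 dBFS.
Gap to target: 19 dB.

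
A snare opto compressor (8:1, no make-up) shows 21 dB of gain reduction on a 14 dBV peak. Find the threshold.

Let T be the threshold. Output overshoot = (input overshoot)/R, so -7 − T = (14 − T)/8.
8·(-7 − T) = 14 − T → 7·T = -56 − 14 = -70.
T = -70/7 = -10 dBV.

-10 dBV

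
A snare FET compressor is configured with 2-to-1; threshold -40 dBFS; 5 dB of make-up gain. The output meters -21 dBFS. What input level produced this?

Remove make-up: -21 − 5 = -26 dBFS.
That's 14 dB above the -40 dBFS threshold.
Input overshoot = R × output overshoot = 28 dB → input = -40 + 28 = -12 dBFS.

-12 dBFS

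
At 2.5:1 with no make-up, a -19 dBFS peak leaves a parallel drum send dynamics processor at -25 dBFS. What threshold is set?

Gain reduction = -19 − (-25) = 6 dB; output overshoot = GR / (R − 1) = 6 / 1.5 = 4 dB.
Threshold = output − output overshoot = -25 − 4 = -29 dBFS.

-29 dBFS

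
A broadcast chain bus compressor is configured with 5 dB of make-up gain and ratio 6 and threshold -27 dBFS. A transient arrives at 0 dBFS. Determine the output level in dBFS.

0 dBFS sits 27 dB over threshold.
6:1 compression reduces that to 27/6 = 4.5 dB over.
So the level is -27 + 4.5 = -22.5 dBFS; make-up adds 5 dB, giving -17.5 dBFS.

-17.5 dBFS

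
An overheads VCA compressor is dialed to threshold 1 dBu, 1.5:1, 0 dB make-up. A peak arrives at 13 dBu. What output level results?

13 dBu sits 12 dB over threshold.
At 1.5:1 the overshoot is divided by 1.5, leaving 8 dB above threshold.
So the level is 1 + 8 = 9 dBu.

9 dBu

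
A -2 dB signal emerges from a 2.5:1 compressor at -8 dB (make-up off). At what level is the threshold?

Gain reduction = -2 − (-8) = 6 dB; output overshoot = GR / (R − 1) = 6 / 1.5 = 4 dB.
Threshold = output − output overshoot = -8 − 4 = -12 dB.

-12 dB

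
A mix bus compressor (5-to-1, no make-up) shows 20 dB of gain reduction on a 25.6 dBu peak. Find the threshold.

Input is 25 dB above T (since output overshoot × R = input overshoot: (5.6 − T)·5 = 25.6 − T gives T = 0.6 dBu).
Check: 0.6 + (25.6 − 0.6)/5 = 0.6 + 5 = 5.6 dBu. ✓

0.6 dBu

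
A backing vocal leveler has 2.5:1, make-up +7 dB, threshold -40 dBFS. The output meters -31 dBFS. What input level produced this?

Remove make-up: -31 − 7 = -38 dBFS.
Post-compression overshoot = -38 − (-40) = 2 dB.
Before 2.5:1 compression the overshoot was 2 × 2.5 = 5 dB, so input = -40 + 5 = -35 dBFS.

-35 dBFS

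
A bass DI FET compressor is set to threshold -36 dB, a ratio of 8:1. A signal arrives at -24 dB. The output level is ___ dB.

-34.5 dB

The input is 12 dB above the -36 dB threshold.
The 12 dB excess becomes 1.5 dB after 8:1 reduction.
So the level is -36 + 1.5 = -34.5 dB.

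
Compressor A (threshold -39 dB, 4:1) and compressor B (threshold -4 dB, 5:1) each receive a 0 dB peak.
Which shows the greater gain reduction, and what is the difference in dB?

A: GR = 39 − 39/4 = 29.25 dB.
B: GR = 4 − 4/5 = 3.2 dB.
A reduces 26.05 dB more.

A, by 26.05 dB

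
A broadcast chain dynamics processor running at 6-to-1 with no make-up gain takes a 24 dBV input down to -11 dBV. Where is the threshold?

-18 dBV

Gain reduction = 24 − (-11) = 35 dB; output overshoot = GR / (R − 1) = 35 / 5 = 7 dB.
Threshold = output − output overshoot = -11 − 7 = -18 dBV.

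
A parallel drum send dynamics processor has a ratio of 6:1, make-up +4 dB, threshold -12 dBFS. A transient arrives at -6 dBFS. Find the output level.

The input is 6 dB above the -12 dBFS threshold.
At 6:1 the overshoot is divided by 6, leaving 1 dB above threshold.
So the level is -12 + 1 = -11 dBFS; make-up adds 4 dB, giving -7 dBFS.

-7 dBFS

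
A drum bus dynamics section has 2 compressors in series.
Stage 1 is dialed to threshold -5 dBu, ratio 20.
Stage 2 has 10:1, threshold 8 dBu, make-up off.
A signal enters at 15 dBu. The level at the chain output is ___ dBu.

Stage 1: overshoot 20 dB → 20/20 = 1 dB → -4 dBu.
Stage 2: -4 dBu is at or below the 8 dBu threshold — no compression; output -4 dBu.

-4 dBu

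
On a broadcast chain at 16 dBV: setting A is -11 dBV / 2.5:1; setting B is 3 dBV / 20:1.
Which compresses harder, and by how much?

A: GR = 27 − 27/2.5 = 16.2 dB.
B: GR = 13 − 13/20 = 12.35 dB.
A reduces 3.85 dB more.

A, by 3.85 dB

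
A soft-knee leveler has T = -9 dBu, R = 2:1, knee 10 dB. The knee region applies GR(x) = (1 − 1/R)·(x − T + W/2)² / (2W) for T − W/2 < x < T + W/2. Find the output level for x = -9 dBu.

-9.625 dBu

x − T + W/2 = -9 − (-9) + 5 = 5.
GR = (1 − 1/2) × 5² / 20 = 0.5 × 25 / 20 = 0.625 dB.
Output = -9 − 0.625 = -9.625 dBu.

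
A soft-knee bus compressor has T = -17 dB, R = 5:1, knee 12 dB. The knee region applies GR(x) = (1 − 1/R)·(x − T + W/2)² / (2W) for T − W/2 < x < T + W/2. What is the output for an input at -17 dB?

-18.2 dB

x − T + W/2 = -17 − (-17) + 6 = 6.
GR = (1 − 1/5) × 6² / 24 = 0.8 × 36 / 24 = 1.2 dB.
Output = -17 − 1.2 = -18.2 dB.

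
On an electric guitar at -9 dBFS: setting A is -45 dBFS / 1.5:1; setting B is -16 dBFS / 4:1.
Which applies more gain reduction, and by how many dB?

A: GR = 36 − 36/1.5 = 12 dB.
B: GR = 7 − 7/4 = 5.25 dB.
A reduces 6.75 dB more.

A, by 6.75 dB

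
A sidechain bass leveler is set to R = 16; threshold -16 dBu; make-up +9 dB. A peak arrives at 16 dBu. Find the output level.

16 dBu sits 32 dB over threshold.
16:1 compression reduces that to 32/16 = 2 dB over.
So the level is -16 + 2 = -14 dBu; make-up adds 9 dB, giving -5 dBu.

-5 dBu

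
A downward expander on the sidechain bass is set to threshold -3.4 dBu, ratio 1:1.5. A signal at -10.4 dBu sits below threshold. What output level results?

Below threshold, a 1:1.5 expander applies gain = (1.5−1)×(T − x) of attenuation.
(1.5−1) × 7 = 3.5 dB, so output = -10.4 − 3.5 = -13.9 dBu.

-13.9 dBu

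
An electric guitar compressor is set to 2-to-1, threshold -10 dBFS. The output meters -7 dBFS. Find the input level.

The compressed level sits -7 − (-10) = 3 dB over threshold.
Input overshoot = R × output overshoot = 6 dB → input = -10 + 6 = -4 dBFS.

-4 dBFS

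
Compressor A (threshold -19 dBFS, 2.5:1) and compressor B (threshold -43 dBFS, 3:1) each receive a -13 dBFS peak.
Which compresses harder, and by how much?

A: GR = 6 − 6/2.5 = 3.6 dB.
B: GR = 30 − 30/3 = 20 dB.
B applies 16.4 dB more gain reduction.

B, by 16.4 dB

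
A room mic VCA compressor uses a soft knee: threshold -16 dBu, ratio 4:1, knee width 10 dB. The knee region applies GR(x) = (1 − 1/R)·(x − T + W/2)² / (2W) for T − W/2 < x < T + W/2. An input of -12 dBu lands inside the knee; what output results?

-15.0375 dBu

x − T + W/2 = -12 − (-16) + 5 = 9.
GR = (1 − 1/4) × 9² / 20 = 0.75 × 81 / 20 = 3.0375 dB.
Output = -12 − 3.0375 = -15.0375 dBu.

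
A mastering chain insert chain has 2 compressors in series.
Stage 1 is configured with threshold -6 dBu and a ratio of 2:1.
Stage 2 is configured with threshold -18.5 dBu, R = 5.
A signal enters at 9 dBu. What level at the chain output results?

Stage 1: overshoot 15 dB → 15/2 = 7.5 dB → 1.5 dBu.
Stage 2: 20 dB above -18.5 dBu, reduced 5:1 to 4 dB above → -14.5 dBu.

-14.5 dBu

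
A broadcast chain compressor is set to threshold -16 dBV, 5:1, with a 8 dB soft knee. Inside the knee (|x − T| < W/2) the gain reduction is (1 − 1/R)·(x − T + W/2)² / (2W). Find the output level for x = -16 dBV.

-16.8 dBV

x − T + W/2 = -16 − (-16) + 4 = 4.
GR = (1 − 1/5) × 4² / 16 = 0.8 × 16 / 16 = 0.8 dB.
Output = -16 − 0.8 = -16.8 dBV.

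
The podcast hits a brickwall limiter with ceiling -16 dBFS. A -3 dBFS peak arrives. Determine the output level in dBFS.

-16 dBFS

At ∞:1, everything above -16 dBFS is held at the ceiling.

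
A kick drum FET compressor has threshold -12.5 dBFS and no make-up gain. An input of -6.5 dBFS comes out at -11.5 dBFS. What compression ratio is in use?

6:1

Input overshoot = -6.5 − (-12.5) = 6 dB; output overshoot = -11.5 − (-12.5) = 1 dB.
Ratio = 6 / 1 = 6.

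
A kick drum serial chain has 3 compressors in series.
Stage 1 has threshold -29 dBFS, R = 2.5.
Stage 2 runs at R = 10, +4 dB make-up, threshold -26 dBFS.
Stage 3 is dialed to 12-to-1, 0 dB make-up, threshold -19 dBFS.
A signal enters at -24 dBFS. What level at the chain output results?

Stage 1: 5 dB above -29 dBFS, reduced 2.5:1 to 2 dB above → -27 dBFS.
Stage 2: below threshold (-27 ≤ -26); passes unchanged; make-up brings it to -23 dBFS.
Stage 3: below threshold (-23 ≤ -19); passes unchanged; output -23 dBFS.

-23 dBFS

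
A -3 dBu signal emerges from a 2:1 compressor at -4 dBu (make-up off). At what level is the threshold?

Gain reduction = -3 − (-4) = 1 dB; output overshoot = GR / (R − 1) = 1 / 1 = 1 dB.
Threshold = output − output overshoot = -4 − 1 = -5 dBu.

-5 dBu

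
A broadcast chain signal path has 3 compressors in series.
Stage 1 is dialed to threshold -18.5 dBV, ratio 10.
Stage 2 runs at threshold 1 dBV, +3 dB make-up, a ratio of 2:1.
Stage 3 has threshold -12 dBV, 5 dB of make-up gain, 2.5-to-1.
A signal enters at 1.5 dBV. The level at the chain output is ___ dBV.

-8.5 dBV

Stage 1: 1.5 dBV is 20 dB over -18.5 dBV; at 10:1 that becomes 2 dB over, giving -16.5 dBV.
Stage 2: -16.5 dBV is at or below the 1 dBV threshold — no compression; make-up brings it to -13.5 dBV.
Stage 3: below threshold (-13.5 ≤ -12); passes unchanged; make-up brings it to -8.5 dBV.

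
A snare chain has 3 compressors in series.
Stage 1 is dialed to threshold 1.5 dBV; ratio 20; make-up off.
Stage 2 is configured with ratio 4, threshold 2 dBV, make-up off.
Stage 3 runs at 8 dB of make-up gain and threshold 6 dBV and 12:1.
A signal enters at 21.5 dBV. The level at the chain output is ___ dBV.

10.125 dBV

Stage 1: 21.5 dBV is 20 dB over 1.5 dBV; at 20:1 that becomes 1 dB over, giving 2.5 dBV.
Stage 2: 2.5 dBV is 0.5 dB over 2 dBV; at 4:1 that becomes 0.125 dB over, giving 2.125 dBV.
Stage 3: 2.125 dBV is at or below the 6 dBV threshold — no compression; make-up brings it to 10.125 dBV.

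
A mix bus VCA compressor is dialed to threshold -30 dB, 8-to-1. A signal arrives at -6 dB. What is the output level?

Overshoot: -6 − (-30) = 24 dB.
At 8:1 the overshoot is divided by 8, leaving 3 dB above threshold.
So the level is -30 + 3 = -27 dB.

-27 dB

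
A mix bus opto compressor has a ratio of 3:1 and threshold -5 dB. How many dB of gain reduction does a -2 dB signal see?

Overshoot = -2 − (-5) = 3 dB.
After 3:1 compression the overshoot becomes 3/3 = 1 dB.
So the signal is attenuated by 3 − 1 = 2 dB.

2 dB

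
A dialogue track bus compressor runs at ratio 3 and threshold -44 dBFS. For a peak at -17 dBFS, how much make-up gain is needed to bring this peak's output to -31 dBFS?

4 dB

The peak compresses to -44 + 27/3 = -35 dBFS.
To reach -31 dBFS requires -31 − (-35) = 4 dB of make-up.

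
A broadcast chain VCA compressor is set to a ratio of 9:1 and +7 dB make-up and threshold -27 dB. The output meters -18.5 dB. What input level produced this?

-13.5 dB

Remove make-up: -18.5 − 7 = -25.5 dB.
The compressed level sits -25.5 − (-27) = 1.5 dB over threshold.
Before 9:1 compression the overshoot was 1.5 × 9 = 13.5 dB, so input = -27 + 13.5 = -13.5 dB.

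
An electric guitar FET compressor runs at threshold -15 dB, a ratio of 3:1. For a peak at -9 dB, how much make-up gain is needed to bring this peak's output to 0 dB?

13 dB

Overshoot 6 dB → 6/3 = 2 dB after compression, so the compressed level is -15 + 2 = -13 dB.
Make-up = target − compressed = 0 − (-13) = 13 dB.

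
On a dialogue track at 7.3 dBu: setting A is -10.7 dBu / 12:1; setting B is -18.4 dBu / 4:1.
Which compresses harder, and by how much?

A: GR = 18 − 18/12 = 16.5 dB.
B: GR = 25.7 − 25.7/4 = 19.275 dB.
Difference: 2.775 dB in favour of B.

B, by 2.775 dB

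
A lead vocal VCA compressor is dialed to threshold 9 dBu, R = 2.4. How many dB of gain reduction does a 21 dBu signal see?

7 dB

The signal is 12 dB above threshold.
After 2.4:1 compression the overshoot becomes 12/2.4 = 5 dB.
Gain reduction = 12 − 5 = 7 dB.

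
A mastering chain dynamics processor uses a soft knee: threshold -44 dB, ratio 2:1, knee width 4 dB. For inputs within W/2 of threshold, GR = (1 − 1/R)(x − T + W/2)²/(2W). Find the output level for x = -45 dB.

-45.0625 dB

x − T + W/2 = -45 − (-44) + 2 = 1.
GR = (1 − 1/2) × 1² / 8 = 0.5 × 1 / 8 = 0.0625 dB.
Output = -45 − 0.0625 = -45.0625 dB.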